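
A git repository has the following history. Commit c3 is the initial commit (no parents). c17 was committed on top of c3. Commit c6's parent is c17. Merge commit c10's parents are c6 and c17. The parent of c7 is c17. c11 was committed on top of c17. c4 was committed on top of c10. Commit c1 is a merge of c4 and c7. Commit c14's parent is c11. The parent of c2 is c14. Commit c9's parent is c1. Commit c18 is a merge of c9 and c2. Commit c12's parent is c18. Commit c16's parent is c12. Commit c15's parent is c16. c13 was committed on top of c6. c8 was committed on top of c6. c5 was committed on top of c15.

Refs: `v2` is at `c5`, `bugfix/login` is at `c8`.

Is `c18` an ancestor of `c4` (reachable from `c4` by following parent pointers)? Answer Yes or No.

No

Ancestors of c4: {c10, c17, c3, c4, c6}.
c18 is not in that set, so it is not an ancestor of c4.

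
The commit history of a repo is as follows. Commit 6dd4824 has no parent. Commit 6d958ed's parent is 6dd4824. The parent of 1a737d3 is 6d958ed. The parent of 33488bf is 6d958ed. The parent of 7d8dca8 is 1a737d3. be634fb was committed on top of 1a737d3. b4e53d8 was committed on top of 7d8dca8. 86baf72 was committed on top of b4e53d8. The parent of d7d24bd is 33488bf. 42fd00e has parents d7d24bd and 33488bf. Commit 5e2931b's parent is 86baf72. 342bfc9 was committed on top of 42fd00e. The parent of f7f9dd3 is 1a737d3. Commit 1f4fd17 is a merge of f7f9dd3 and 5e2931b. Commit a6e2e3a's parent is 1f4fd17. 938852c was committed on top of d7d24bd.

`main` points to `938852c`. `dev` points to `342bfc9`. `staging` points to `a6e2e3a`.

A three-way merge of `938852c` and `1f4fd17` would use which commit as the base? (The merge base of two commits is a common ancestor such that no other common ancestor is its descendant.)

6d958ed

Ancestors of 938852c: {33488bf, 6d958ed, 6dd4824, 938852c, d7d24bd}.
Ancestors of 1f4fd17: {1a737d3, 1f4fd17, 5e2931b, 6d958ed, 6dd4824, 7d8dca8, 86baf72, b4e53d8, f7f9dd3}.
Common ancestors: {6d958ed, 6dd4824}.
Among these, 6d958ed is not an ancestor of any other common ancestor — it is the merge base.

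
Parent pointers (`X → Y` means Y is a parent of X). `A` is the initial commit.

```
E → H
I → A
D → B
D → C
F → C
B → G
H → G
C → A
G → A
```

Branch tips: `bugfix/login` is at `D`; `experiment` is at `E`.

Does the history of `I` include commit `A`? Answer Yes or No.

Ancestors of I (commits reachable by following parents): {A, I}.
A is in that set, so it is an ancestor of I.

Yes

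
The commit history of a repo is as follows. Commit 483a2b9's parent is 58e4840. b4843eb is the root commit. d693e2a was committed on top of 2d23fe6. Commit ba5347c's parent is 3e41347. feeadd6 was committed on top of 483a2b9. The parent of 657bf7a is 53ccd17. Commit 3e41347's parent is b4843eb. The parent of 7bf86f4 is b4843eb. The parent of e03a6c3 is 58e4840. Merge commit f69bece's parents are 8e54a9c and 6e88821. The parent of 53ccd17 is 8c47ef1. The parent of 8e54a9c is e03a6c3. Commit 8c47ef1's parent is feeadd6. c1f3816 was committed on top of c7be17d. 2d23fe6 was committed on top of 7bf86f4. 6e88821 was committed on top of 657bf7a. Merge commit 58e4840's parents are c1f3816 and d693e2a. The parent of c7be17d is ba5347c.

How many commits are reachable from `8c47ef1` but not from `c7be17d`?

8

Reachable from 8c47ef1: {2d23fe6, 3e41347, 483a2b9, 58e4840, 7bf86f4, 8c47ef1, b4843eb, ba5347c, c1f3816, c7be17d, d693e2a, feeadd6}.
Reachable from c7be17d: {3e41347, b4843eb, ba5347c, c7be17d}.
In 8c47ef1's history but not c7be17d's: {2d23fe6, 483a2b9, 58e4840, 7bf86f4, 8c47ef1, c1f3816, d693e2a, feeadd6} — 8 commits.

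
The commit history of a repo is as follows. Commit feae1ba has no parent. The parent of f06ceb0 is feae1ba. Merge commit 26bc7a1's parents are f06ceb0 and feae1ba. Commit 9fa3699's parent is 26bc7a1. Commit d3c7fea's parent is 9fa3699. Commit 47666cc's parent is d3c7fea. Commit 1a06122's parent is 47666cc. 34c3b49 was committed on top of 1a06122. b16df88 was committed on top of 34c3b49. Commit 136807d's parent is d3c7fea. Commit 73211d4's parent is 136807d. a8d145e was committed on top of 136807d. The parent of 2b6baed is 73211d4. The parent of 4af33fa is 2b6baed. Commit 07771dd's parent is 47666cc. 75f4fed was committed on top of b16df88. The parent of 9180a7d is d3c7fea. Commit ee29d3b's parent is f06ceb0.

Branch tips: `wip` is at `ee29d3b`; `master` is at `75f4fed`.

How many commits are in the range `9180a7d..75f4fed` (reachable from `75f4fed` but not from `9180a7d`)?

Reachable from 75f4fed: {1a06122, 26bc7a1, 34c3b49, 47666cc, 75f4fed, 9fa3699, b16df88, d3c7fea, f06ceb0, feae1ba}.
Reachable from 9180a7d: {26bc7a1, 9180a7d, 9fa3699, d3c7fea, f06ceb0, feae1ba}.
In 75f4fed's history but not 9180a7d's: {1a06122, 34c3b49, 47666cc, 75f4fed, b16df88} — 5 commits.

5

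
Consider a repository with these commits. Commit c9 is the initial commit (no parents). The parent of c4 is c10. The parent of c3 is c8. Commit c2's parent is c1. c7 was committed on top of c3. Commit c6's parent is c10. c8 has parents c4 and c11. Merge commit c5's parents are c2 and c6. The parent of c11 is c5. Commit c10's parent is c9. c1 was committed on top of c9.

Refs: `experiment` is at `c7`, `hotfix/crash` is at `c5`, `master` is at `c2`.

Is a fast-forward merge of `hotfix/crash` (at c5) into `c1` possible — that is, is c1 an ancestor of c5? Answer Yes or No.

A fast-forward from c1 to c5 is possible iff c1 is an ancestor of c5.
Ancestors of c5: {c1, c10, c2, c5, c6, c9}.
c1 is among them, so fast-forward is possible.

Yes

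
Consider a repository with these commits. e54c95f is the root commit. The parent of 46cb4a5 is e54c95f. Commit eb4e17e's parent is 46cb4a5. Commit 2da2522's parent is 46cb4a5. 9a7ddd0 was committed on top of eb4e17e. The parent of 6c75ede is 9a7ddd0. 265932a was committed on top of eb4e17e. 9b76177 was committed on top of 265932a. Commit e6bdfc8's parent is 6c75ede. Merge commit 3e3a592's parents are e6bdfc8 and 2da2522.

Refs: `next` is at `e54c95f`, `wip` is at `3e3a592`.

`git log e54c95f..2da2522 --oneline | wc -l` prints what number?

Reachable from 2da2522: {2da2522, 46cb4a5, e54c95f}.
Reachable from e54c95f: {e54c95f}.
In 2da2522's history but not e54c95f's: {2da2522, 46cb4a5} — 2 commits.

2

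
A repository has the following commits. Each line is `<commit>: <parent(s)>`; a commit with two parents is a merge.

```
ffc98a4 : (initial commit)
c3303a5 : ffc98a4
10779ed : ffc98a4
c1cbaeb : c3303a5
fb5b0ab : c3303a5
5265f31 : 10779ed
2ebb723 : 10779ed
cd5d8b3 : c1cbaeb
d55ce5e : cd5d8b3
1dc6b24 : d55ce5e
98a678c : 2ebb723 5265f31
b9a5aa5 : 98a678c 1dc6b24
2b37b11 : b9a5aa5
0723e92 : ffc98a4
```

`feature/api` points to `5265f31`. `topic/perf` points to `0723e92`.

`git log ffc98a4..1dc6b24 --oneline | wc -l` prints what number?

5

Reachable from 1dc6b24: {1dc6b24, c1cbaeb, c3303a5, cd5d8b3, d55ce5e, ffc98a4}.
Reachable from ffc98a4: {ffc98a4}.
In 1dc6b24's history but not ffc98a4's: {1dc6b24, c1cbaeb, c3303a5, cd5d8b3, d55ce5e} — 5 commits.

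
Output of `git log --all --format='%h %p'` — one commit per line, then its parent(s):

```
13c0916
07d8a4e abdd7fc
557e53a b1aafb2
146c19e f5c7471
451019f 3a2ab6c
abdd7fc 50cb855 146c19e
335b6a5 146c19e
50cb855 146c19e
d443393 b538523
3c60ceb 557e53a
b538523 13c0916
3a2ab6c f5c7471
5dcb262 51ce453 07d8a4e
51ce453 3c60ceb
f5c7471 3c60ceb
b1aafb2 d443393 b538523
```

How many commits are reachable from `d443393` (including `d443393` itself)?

Walking parent pointers from d443393: reachable set = {13c0916, b538523, d443393}.
That is 3 commits.

3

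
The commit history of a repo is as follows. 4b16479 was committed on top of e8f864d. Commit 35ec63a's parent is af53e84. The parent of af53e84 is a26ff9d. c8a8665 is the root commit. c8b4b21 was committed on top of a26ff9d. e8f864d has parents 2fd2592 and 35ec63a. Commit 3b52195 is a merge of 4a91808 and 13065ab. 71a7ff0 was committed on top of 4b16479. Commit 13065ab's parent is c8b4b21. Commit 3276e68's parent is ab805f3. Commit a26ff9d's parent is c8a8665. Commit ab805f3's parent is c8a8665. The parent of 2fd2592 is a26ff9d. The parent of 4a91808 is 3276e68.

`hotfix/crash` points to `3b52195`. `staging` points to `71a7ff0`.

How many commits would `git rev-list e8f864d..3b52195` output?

Reachable from 3b52195: {13065ab, 3276e68, 3b52195, 4a91808, a26ff9d, ab805f3, c8a8665, c8b4b21}.
Reachable from e8f864d: {2fd2592, 35ec63a, a26ff9d, af53e84, c8a8665, e8f864d}.
In 3b52195's history but not e8f864d's: {13065ab, 3276e68, 3b52195, 4a91808, ab805f3, c8b4b21} — 6 commits.

6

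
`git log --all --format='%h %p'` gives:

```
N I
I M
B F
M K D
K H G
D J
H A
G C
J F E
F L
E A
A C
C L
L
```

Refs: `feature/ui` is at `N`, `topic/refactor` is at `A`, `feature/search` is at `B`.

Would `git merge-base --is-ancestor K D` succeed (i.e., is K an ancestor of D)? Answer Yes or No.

No

Ancestors of D: {A, C, D, E, F, J, L}.
K is not in that set, so it is not an ancestor of D.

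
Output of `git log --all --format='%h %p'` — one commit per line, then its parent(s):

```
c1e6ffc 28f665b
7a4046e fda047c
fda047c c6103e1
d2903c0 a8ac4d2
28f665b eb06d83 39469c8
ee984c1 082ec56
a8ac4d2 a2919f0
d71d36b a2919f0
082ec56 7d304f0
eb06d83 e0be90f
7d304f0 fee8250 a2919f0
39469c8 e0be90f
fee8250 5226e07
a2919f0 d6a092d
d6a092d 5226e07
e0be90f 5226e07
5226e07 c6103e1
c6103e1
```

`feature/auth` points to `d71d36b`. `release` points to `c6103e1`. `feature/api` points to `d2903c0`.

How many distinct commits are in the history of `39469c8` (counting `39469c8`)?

4

Walking parent pointers from 39469c8: reachable set = {39469c8, 5226e07, c6103e1, e0be90f}.
That is 4 commits.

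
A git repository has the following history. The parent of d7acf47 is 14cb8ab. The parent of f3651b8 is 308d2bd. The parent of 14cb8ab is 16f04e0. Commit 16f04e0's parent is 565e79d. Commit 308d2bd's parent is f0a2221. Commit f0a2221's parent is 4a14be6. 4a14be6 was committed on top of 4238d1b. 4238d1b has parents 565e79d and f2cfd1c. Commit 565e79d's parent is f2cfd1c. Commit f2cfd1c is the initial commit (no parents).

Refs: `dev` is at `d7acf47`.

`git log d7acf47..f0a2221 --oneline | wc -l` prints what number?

3

Reachable from f0a2221: {4238d1b, 4a14be6, 565e79d, f0a2221, f2cfd1c}.
Reachable from d7acf47: {14cb8ab, 16f04e0, 565e79d, d7acf47, f2cfd1c}.
In f0a2221's history but not d7acf47's: {4238d1b, 4a14be6, f0a2221} — 3 commits.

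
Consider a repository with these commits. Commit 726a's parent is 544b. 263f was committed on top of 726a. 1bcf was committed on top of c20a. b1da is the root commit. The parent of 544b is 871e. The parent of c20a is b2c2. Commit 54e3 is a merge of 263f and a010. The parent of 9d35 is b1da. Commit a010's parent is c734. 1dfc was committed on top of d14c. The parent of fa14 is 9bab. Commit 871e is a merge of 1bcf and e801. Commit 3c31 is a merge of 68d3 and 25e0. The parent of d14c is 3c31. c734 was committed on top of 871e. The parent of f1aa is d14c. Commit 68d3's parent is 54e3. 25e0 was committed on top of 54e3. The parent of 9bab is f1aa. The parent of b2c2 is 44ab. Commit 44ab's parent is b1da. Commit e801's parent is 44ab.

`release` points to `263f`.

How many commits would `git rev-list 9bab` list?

19

Walking parent pointers from 9bab: reachable set = {1bcf, 25e0, 263f, 3c31, 44ab, 544b, 54e3, 68d3, 726a, 871e, 9bab, a010, b1da, b2c2, c20a, c734, d14c, e801, f1aa}.
That is 19 commits.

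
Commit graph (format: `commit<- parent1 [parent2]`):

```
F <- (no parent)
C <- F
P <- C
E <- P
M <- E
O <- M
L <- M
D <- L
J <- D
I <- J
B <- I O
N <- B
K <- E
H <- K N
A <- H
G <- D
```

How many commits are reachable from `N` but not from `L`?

6

Reachable from N: {B, C, D, E, F, I, J, L, M, N, O, P}.
Reachable from L: {C, E, F, L, M, P}.
In N's history but not L's: {B, D, I, J, N, O} — 6 commits.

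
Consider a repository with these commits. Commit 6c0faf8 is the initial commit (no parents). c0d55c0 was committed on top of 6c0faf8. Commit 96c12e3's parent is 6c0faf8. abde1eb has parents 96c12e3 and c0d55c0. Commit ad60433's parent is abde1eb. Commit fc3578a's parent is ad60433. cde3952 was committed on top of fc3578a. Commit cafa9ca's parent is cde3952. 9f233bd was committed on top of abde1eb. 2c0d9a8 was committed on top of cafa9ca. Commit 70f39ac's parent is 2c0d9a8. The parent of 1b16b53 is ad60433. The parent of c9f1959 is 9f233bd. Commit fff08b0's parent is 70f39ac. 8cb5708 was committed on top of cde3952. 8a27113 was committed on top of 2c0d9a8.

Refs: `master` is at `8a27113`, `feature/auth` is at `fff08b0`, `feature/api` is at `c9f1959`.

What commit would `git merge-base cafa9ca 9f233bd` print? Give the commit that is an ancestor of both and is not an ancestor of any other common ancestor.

abde1eb

Ancestors of cafa9ca: {6c0faf8, 96c12e3, abde1eb, ad60433, c0d55c0, cafa9ca, cde3952, fc3578a}.
Ancestors of 9f233bd: {6c0faf8, 96c12e3, 9f233bd, abde1eb, c0d55c0}.
Common ancestors: {6c0faf8, 96c12e3, abde1eb, c0d55c0}.
Among these, abde1eb is not an ancestor of any other common ancestor — it is the merge base.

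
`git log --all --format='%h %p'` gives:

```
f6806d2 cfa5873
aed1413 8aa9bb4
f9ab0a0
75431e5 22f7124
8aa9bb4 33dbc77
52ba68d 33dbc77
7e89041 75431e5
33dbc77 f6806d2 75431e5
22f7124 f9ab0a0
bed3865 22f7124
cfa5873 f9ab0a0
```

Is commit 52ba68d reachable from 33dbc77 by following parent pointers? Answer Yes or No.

Ancestors of 33dbc77: {22f7124, 33dbc77, 75431e5, cfa5873, f6806d2, f9ab0a0}.
52ba68d is not in that set, so it is not an ancestor of 33dbc77.

No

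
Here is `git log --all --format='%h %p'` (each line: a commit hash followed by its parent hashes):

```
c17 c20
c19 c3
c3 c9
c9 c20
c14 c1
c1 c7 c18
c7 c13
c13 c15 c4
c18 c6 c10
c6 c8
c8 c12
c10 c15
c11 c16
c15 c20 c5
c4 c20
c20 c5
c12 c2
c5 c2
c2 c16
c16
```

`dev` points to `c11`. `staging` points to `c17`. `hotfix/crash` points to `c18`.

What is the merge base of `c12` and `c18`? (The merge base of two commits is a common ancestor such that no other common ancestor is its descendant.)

c12

Ancestors of c12: {c12, c16, c2}.
Ancestors of c18: {c10, c12, c15, c16, c18, c2, c20, c5, c6, c8}.
Common ancestors: {c12, c16, c2}.
Among these, c12 is not an ancestor of any other common ancestor — it is the merge base.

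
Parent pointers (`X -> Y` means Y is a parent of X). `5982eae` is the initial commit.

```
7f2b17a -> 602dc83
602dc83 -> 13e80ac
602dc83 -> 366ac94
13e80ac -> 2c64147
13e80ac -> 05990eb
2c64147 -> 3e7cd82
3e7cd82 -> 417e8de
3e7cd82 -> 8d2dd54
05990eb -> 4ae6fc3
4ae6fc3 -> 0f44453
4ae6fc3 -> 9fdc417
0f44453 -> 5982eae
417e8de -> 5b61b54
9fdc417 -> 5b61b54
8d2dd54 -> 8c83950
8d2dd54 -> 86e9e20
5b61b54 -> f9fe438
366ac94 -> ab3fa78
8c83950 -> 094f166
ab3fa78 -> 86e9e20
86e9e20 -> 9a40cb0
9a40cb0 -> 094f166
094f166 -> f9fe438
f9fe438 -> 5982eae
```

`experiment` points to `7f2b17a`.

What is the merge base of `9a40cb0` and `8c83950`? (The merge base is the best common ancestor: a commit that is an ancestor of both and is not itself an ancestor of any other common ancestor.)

Ancestors of 9a40cb0: {094f166, 5982eae, 9a40cb0, f9fe438}.
Ancestors of 8c83950: {094f166, 5982eae, 8c83950, f9fe438}.
Common ancestors: {094f166, 5982eae, f9fe438}.
Among these, 094f166 is not an ancestor of any other common ancestor — it is the merge base.

094f166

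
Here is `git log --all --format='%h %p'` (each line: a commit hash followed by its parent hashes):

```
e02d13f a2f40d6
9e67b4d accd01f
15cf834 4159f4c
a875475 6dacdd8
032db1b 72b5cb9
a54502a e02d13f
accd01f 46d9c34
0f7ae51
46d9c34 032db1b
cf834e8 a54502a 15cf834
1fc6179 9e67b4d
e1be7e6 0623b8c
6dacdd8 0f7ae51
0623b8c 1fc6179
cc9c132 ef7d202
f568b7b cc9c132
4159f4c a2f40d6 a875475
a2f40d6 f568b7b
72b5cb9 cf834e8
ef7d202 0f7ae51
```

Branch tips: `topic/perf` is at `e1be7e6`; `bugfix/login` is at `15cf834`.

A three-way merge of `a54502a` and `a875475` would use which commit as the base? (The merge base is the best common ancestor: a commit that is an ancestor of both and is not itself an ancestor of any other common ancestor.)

Ancestors of a54502a: {0f7ae51, a2f40d6, a54502a, cc9c132, e02d13f, ef7d202, f568b7b}.
Ancestors of a875475: {0f7ae51, 6dacdd8, a875475}.
Common ancestors: {0f7ae51}.
The only common ancestor is 0f7ae51, so it is the merge base.

0f7ae51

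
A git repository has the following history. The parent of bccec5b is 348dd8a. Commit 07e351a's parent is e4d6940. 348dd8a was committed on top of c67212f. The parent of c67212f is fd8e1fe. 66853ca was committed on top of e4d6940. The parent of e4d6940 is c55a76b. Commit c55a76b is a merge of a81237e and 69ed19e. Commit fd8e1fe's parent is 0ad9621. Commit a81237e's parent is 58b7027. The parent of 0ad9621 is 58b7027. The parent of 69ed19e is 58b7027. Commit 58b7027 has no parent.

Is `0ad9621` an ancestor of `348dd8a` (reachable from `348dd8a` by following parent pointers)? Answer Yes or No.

Yes

Ancestors of 348dd8a (commits reachable by following parents): {0ad9621, 348dd8a, 58b7027, c67212f, fd8e1fe}.
0ad9621 is in that set, so it is an ancestor of 348dd8a.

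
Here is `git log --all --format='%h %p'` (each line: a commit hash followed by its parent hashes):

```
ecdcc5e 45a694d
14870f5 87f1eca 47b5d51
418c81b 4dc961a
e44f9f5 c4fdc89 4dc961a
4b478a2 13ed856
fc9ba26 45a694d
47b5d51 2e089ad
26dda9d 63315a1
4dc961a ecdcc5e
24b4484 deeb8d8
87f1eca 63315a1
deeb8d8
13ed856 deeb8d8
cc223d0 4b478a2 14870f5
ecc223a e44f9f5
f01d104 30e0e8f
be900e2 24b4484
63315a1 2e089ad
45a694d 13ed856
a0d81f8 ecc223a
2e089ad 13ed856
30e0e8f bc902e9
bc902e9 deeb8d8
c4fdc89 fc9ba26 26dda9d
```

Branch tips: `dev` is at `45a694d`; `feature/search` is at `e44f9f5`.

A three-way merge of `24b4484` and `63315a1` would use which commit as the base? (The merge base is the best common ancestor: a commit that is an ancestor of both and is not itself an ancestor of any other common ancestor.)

Ancestors of 24b4484: {24b4484, deeb8d8}.
Ancestors of 63315a1: {13ed856, 2e089ad, 63315a1, deeb8d8}.
Common ancestors: {deeb8d8}.
The only common ancestor is deeb8d8, so it is the merge base.

deeb8d8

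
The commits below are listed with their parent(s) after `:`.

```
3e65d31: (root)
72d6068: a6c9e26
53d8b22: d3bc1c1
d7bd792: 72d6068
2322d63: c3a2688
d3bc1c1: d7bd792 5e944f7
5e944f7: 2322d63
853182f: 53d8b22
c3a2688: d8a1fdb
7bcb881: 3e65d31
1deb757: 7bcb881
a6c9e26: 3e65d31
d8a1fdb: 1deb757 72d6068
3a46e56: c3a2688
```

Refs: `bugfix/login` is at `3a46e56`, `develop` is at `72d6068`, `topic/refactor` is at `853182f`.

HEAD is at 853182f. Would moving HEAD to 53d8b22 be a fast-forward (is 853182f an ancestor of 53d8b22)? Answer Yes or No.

A fast-forward from 853182f to 53d8b22 is possible iff 853182f is an ancestor of 53d8b22.
Ancestors of 53d8b22: {1deb757, 2322d63, 3e65d31, 53d8b22, 5e944f7, 72d6068, 7bcb881, a6c9e26, c3a2688, d3bc1c1, d7bd792, d8a1fdb}.
853182f is not among them, so fast-forward is not possible.

No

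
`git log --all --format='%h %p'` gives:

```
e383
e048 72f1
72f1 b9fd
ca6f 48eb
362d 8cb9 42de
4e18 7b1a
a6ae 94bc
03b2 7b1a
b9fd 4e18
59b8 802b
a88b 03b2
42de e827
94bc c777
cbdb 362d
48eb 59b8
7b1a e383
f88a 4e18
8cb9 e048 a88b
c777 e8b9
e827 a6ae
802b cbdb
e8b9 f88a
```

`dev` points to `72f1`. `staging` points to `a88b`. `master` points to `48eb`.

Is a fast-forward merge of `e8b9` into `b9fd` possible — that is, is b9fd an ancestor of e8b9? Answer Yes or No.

A fast-forward from b9fd to e8b9 is possible iff b9fd is an ancestor of e8b9.
Ancestors of e8b9: {4e18, 7b1a, e383, e8b9, f88a}.
b9fd is not among them, so fast-forward is not possible.

No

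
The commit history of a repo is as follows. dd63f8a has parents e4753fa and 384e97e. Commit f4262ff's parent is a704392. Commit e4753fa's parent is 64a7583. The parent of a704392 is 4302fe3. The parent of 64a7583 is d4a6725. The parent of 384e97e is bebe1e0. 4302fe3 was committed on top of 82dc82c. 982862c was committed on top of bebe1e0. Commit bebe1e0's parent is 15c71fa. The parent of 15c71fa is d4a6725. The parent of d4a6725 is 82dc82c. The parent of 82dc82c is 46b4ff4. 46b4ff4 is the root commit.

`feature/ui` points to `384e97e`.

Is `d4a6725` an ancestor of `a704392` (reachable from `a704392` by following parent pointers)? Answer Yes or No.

Ancestors of a704392: {4302fe3, 46b4ff4, 82dc82c, a704392}.
d4a6725 is not in that set, so it is not an ancestor of a704392.

No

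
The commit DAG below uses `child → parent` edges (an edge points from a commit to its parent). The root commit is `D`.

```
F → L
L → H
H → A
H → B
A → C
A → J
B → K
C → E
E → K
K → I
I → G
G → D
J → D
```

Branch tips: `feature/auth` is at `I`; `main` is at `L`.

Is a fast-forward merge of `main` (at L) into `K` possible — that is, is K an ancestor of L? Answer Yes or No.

A fast-forward from K to L is possible iff K is an ancestor of L.
Ancestors of L: {A, B, C, D, E, G, H, I, J, K, L}.
K is among them, so fast-forward is possible.

Yes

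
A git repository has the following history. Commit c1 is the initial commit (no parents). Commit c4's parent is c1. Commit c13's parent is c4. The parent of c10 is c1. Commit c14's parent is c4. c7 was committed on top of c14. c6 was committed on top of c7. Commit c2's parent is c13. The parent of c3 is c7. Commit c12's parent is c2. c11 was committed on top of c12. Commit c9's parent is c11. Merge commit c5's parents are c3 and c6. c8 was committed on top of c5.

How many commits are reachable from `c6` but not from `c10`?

Reachable from c6: {c1, c14, c4, c6, c7}.
Reachable from c10: {c1, c10}.
In c6's history but not c10's: {c14, c4, c6, c7} — 4 commits.

4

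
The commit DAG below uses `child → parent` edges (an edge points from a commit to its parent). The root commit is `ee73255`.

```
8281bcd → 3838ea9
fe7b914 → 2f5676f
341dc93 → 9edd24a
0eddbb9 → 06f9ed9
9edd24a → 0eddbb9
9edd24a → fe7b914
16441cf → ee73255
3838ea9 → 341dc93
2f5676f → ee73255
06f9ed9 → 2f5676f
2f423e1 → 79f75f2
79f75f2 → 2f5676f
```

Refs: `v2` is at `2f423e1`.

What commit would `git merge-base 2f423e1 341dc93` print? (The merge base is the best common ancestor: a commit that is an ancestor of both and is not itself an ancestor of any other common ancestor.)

Ancestors of 2f423e1: {2f423e1, 2f5676f, 79f75f2, ee73255}.
Ancestors of 341dc93: {06f9ed9, 0eddbb9, 2f5676f, 341dc93, 9edd24a, ee73255, fe7b914}.
Common ancestors: {2f5676f, ee73255}.
Among these, 2f5676f is not an ancestor of any other common ancestor — it is the merge base.

2f5676f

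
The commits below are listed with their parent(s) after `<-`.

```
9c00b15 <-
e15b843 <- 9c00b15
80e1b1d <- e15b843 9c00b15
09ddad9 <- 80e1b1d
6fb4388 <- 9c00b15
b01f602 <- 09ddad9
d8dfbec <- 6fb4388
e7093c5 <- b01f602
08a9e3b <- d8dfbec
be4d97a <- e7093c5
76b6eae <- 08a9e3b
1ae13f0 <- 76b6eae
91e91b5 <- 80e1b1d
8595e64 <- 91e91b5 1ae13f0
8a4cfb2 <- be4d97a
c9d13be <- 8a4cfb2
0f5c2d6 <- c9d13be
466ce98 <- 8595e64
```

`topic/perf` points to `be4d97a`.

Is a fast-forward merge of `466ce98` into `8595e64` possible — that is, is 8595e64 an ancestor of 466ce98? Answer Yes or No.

Yes

A fast-forward from 8595e64 to 466ce98 is possible iff 8595e64 is an ancestor of 466ce98.
Ancestors of 466ce98: {08a9e3b, 1ae13f0, 466ce98, 6fb4388, 76b6eae, 80e1b1d, 8595e64, 91e91b5, 9c00b15, d8dfbec, e15b843}.
8595e64 is among them, so fast-forward is possible.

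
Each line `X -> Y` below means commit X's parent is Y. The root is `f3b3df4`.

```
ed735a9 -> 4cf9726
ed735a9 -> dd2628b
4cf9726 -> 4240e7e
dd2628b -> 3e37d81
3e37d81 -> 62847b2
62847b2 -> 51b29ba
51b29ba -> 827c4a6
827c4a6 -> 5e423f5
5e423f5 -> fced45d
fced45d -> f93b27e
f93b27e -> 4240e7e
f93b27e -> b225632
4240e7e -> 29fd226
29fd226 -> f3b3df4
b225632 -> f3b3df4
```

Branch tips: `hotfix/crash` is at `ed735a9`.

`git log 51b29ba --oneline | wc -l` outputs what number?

Walking parent pointers from 51b29ba: reachable set = {29fd226, 4240e7e, 51b29ba, 5e423f5, 827c4a6, b225632, f3b3df4, f93b27e, fced45d}.
That is 9 commits.

9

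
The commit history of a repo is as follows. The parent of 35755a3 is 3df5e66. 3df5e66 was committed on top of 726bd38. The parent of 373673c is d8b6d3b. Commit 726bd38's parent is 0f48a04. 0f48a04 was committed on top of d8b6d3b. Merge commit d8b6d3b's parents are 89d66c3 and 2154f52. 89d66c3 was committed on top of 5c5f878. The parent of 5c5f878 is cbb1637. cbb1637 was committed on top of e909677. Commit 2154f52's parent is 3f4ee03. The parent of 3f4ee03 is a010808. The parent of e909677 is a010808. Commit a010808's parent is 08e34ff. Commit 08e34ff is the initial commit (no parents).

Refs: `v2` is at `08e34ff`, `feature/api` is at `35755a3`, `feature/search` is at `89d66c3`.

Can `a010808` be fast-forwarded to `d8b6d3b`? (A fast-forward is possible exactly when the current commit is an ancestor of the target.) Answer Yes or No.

A fast-forward from a010808 to d8b6d3b is possible iff a010808 is an ancestor of d8b6d3b.
Ancestors of d8b6d3b: {08e34ff, 2154f52, 3f4ee03, 5c5f878, 89d66c3, a010808, cbb1637, d8b6d3b, e909677}.
a010808 is among them, so fast-forward is possible.

Yes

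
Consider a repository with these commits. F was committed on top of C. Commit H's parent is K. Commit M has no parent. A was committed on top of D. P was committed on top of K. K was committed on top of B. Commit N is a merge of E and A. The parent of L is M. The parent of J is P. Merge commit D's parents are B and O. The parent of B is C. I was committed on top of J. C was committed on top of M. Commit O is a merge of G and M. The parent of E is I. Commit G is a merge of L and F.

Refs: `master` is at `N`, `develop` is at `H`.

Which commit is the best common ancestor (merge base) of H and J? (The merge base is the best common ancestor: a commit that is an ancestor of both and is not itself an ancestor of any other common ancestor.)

K

Ancestors of H: {B, C, H, K, M}.
Ancestors of J: {B, C, J, K, M, P}.
Common ancestors: {B, C, K, M}.
Among these, K is not an ancestor of any other common ancestor — it is the merge base.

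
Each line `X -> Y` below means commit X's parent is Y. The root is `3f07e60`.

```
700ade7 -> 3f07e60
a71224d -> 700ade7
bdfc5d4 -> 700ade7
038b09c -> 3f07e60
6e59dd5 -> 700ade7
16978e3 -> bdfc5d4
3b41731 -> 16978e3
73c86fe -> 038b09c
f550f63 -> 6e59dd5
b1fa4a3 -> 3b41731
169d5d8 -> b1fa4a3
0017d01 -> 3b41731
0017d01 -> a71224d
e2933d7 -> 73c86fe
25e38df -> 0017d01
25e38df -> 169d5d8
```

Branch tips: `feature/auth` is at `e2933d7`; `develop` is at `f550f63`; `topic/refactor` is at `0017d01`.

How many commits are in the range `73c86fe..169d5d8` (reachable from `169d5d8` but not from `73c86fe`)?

Reachable from 169d5d8: {16978e3, 169d5d8, 3b41731, 3f07e60, 700ade7, b1fa4a3, bdfc5d4}.
Reachable from 73c86fe: {038b09c, 3f07e60, 73c86fe}.
In 169d5d8's history but not 73c86fe's: {16978e3, 169d5d8, 3b41731, 700ade7, b1fa4a3, bdfc5d4} — 6 commits.

6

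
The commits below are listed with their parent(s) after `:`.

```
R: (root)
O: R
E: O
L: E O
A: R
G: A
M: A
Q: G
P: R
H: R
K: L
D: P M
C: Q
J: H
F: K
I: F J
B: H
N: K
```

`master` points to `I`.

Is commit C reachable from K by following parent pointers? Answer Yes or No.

Ancestors of K: {E, K, L, O, R}.
C is not in that set, so it is not an ancestor of K.

No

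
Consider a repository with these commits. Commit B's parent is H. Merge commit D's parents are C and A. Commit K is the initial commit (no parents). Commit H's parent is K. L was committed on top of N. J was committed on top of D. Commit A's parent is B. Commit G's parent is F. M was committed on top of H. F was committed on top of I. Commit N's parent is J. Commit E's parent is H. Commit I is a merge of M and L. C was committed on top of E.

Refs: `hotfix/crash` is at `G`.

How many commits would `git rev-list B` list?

3

Walking parent pointers from B: reachable set = {B, H, K}.
That is 3 commits.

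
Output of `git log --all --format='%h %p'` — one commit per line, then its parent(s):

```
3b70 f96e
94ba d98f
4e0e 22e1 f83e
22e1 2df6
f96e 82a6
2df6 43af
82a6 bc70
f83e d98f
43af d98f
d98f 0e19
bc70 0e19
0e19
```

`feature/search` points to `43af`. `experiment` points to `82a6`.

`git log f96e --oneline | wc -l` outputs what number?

Walking parent pointers from f96e: reachable set = {0e19, 82a6, bc70, f96e}.
That is 4 commits.

4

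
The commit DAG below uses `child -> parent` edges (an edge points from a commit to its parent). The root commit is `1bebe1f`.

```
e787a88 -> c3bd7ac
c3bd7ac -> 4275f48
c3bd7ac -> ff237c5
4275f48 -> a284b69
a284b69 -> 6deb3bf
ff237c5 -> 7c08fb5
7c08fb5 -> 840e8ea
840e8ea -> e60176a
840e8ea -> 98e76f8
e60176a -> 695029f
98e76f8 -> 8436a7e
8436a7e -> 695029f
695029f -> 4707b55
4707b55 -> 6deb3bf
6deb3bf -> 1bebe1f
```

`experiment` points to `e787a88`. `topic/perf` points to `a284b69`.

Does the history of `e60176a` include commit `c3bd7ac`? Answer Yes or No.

No

Ancestors of e60176a: {1bebe1f, 4707b55, 695029f, 6deb3bf, e60176a}.
c3bd7ac is not in that set, so it is not an ancestor of e60176a.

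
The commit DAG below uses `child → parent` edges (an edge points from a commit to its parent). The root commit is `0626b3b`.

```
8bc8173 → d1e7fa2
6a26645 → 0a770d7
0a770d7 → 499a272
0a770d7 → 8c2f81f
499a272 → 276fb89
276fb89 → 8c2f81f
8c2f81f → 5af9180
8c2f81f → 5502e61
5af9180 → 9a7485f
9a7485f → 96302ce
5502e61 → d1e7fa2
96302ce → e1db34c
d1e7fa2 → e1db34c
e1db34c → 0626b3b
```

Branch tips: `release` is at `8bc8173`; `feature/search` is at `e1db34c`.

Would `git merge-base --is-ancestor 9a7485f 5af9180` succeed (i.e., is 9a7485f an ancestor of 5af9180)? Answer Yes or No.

Ancestors of 5af9180 (commits reachable by following parents): {0626b3b, 5af9180, 96302ce, 9a7485f, e1db34c}.
9a7485f is in that set, so it is an ancestor of 5af9180.

Yes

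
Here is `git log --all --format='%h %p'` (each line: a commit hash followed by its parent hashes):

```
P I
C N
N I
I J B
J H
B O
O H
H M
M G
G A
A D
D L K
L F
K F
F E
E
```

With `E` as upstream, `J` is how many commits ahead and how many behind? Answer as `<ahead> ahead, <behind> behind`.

Reachable from J: {A, D, E, F, G, H, J, K, L, M}.
Reachable from E: {E}.
Only in J's history (ahead): {A, D, F, G, H, J, K, L, M} — 9.
Only in E's history (behind): {} — 0.

9 ahead, 0 behind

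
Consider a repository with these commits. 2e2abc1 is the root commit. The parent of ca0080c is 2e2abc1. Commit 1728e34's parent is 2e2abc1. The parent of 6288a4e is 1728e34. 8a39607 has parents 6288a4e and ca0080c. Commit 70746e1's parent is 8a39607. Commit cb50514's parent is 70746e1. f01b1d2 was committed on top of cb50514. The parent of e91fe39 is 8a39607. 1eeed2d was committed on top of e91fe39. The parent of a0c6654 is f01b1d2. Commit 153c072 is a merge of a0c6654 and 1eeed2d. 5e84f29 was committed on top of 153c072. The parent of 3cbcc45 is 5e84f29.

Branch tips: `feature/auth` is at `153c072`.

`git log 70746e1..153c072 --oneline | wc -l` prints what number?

Reachable from 153c072: {153c072, 1728e34, 1eeed2d, 2e2abc1, 6288a4e, 70746e1, 8a39607, a0c6654, ca0080c, cb50514, e91fe39, f01b1d2}.
Reachable from 70746e1: {1728e34, 2e2abc1, 6288a4e, 70746e1, 8a39607, ca0080c}.
In 153c072's history but not 70746e1's: {153c072, 1eeed2d, a0c6654, cb50514, e91fe39, f01b1d2} — 6 commits.

6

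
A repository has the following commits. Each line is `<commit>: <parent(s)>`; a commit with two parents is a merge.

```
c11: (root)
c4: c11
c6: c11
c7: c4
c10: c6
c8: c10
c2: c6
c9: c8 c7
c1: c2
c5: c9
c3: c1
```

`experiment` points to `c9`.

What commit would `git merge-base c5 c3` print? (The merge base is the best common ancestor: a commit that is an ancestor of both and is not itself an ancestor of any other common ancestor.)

c6

Ancestors of c5: {c10, c11, c4, c5, c6, c7, c8, c9}.
Ancestors of c3: {c1, c11, c2, c3, c6}.
Common ancestors: {c11, c6}.
Among these, c6 is not an ancestor of any other common ancestor — it is the merge base.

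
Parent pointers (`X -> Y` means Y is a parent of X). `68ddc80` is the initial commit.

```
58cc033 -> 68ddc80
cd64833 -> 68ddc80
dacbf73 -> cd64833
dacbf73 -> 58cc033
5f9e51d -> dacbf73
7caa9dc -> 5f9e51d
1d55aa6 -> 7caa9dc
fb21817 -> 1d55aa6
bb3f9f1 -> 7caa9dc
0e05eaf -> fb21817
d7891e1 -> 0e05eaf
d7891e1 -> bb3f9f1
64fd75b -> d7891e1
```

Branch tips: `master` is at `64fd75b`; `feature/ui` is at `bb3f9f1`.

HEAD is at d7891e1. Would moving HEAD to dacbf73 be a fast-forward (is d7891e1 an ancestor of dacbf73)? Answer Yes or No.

No

A fast-forward from d7891e1 to dacbf73 is possible iff d7891e1 is an ancestor of dacbf73.
Ancestors of dacbf73: {58cc033, 68ddc80, cd64833, dacbf73}.
d7891e1 is not among them, so fast-forward is not possible.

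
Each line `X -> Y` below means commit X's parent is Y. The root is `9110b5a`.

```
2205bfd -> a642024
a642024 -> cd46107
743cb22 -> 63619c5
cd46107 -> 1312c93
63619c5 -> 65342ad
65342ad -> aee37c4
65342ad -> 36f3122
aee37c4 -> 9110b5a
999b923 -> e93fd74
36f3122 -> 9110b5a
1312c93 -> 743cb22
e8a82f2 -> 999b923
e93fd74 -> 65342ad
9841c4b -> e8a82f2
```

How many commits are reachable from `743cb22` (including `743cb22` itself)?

Walking parent pointers from 743cb22: reachable set = {36f3122, 63619c5, 65342ad, 743cb22, 9110b5a, aee37c4}.
That is 6 commits.

6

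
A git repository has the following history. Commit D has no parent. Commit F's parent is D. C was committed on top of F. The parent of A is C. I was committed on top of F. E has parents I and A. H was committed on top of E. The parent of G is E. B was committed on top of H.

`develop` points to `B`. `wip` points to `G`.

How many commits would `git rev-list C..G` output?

4

Reachable from G: {A, C, D, E, F, G, I}.
Reachable from C: {C, D, F}.
In G's history but not C's: {A, E, G, I} — 4 commits.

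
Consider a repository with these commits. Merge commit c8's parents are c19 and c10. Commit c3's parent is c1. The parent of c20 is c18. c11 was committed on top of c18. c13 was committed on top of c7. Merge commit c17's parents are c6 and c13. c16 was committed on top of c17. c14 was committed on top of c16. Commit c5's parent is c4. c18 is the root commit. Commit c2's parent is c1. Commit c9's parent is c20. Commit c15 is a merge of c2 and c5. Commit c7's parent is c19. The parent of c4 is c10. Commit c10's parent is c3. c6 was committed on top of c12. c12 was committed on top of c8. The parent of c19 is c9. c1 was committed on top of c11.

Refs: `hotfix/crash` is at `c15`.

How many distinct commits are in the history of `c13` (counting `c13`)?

6

Walking parent pointers from c13: reachable set = {c13, c18, c19, c20, c7, c9}.
That is 6 commits.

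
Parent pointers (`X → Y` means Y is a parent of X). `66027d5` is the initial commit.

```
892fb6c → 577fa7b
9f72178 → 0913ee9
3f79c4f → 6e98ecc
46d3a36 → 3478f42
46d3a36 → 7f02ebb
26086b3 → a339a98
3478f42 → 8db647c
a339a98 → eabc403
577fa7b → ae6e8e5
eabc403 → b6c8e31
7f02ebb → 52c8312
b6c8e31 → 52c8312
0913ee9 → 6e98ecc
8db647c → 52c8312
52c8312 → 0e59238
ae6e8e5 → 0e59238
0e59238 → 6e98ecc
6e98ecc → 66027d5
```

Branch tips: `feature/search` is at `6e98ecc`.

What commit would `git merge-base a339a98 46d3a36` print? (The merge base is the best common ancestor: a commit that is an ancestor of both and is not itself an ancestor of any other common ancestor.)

52c8312

Ancestors of a339a98: {0e59238, 52c8312, 66027d5, 6e98ecc, a339a98, b6c8e31, eabc403}.
Ancestors of 46d3a36: {0e59238, 3478f42, 46d3a36, 52c8312, 66027d5, 6e98ecc, 7f02ebb, 8db647c}.
Common ancestors: {0e59238, 52c8312, 66027d5, 6e98ecc}.
Among these, 52c8312 is not an ancestor of any other common ancestor — it is the merge base.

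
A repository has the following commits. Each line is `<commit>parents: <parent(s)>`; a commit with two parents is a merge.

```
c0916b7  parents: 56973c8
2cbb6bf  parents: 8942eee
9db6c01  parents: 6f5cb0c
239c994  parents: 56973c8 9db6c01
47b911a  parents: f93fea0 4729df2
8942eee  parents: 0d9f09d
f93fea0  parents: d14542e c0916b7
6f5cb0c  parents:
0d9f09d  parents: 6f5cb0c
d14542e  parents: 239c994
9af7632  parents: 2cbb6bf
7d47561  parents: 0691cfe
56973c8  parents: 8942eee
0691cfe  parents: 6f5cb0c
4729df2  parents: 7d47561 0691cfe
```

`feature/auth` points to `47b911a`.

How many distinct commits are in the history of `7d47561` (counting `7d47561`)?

Walking parent pointers from 7d47561: reachable set = {0691cfe, 6f5cb0c, 7d47561}.
That is 3 commits.

3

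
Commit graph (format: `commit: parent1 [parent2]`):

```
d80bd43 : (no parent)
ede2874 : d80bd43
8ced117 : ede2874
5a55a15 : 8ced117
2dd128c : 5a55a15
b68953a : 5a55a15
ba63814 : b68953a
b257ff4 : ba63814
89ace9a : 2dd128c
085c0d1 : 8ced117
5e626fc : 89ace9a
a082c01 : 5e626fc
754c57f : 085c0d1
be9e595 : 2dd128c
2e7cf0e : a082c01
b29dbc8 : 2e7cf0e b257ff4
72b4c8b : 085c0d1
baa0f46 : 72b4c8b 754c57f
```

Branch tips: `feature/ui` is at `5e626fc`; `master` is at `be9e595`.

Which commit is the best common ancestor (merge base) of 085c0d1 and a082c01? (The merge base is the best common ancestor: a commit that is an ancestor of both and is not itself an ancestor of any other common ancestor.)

Ancestors of 085c0d1: {085c0d1, 8ced117, d80bd43, ede2874}.
Ancestors of a082c01: {2dd128c, 5a55a15, 5e626fc, 89ace9a, 8ced117, a082c01, d80bd43, ede2874}.
Common ancestors: {8ced117, d80bd43, ede2874}.
Among these, 8ced117 is not an ancestor of any other common ancestor — it is the merge base.

8ced117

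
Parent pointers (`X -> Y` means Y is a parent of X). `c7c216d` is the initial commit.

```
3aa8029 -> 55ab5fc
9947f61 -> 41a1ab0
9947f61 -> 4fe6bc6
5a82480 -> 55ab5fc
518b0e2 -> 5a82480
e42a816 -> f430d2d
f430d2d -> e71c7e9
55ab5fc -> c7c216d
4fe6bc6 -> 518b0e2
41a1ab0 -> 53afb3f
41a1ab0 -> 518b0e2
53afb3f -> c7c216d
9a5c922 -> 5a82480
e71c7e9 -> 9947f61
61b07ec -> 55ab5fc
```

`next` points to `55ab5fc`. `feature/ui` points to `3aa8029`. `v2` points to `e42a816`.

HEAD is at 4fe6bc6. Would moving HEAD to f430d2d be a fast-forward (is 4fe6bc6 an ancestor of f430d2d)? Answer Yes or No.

A fast-forward from 4fe6bc6 to f430d2d is possible iff 4fe6bc6 is an ancestor of f430d2d.
Ancestors of f430d2d: {41a1ab0, 4fe6bc6, 518b0e2, 53afb3f, 55ab5fc, 5a82480, 9947f61, c7c216d, e71c7e9, f430d2d}.
4fe6bc6 is among them, so fast-forward is possible.

Yes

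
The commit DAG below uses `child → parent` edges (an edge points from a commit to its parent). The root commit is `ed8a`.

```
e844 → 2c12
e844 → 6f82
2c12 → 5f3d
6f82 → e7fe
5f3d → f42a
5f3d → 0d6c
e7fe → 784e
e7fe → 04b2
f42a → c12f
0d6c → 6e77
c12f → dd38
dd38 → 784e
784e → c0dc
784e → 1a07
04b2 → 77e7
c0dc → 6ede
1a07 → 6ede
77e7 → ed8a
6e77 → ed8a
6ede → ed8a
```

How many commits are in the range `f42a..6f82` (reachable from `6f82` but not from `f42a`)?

Reachable from 6f82: {04b2, 1a07, 6ede, 6f82, 77e7, 784e, c0dc, e7fe, ed8a}.
Reachable from f42a: {1a07, 6ede, 784e, c0dc, c12f, dd38, ed8a, f42a}.
In 6f82's history but not f42a's: {04b2, 6f82, 77e7, e7fe} — 4 commits.

4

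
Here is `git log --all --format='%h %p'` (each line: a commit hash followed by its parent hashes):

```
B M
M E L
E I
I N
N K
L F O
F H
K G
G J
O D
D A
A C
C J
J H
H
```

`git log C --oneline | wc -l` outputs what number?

3

Walking parent pointers from C: reachable set = {C, H, J}.
That is 3 commits.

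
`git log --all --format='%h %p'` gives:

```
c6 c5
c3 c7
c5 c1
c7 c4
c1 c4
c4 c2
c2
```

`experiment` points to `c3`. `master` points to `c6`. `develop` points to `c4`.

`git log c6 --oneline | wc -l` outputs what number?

5

Walking parent pointers from c6: reachable set = {c1, c2, c4, c5, c6}.
That is 5 commits.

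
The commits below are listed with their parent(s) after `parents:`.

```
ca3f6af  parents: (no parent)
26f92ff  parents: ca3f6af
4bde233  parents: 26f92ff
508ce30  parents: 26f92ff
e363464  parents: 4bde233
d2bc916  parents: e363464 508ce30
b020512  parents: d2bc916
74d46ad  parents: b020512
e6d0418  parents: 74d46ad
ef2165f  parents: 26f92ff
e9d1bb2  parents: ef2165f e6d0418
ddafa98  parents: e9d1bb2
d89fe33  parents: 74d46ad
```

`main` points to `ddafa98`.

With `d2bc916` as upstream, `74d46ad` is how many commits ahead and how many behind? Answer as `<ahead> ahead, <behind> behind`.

2 ahead, 0 behind

Reachable from 74d46ad: {26f92ff, 4bde233, 508ce30, 74d46ad, b020512, ca3f6af, d2bc916, e363464}.
Reachable from d2bc916: {26f92ff, 4bde233, 508ce30, ca3f6af, d2bc916, e363464}.
Only in 74d46ad's history (ahead): {74d46ad, b020512} — 2.
Only in d2bc916's history (behind): {} — 0.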